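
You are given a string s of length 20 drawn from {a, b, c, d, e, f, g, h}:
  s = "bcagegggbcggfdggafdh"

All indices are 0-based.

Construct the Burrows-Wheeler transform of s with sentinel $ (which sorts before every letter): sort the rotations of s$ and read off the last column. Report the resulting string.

hgc$gbbffggaggagdgced

rank  rotation               last
    0  $bcagegggbcggfdggafdh  h
    1  afdh$bcagegggbcggfdgg  g
    2  agegggbcggfdggafdh$bc  c
    3  bcagegggbcggfdggafdh$  $
    4  bcggfdggafdh$bcageggg  g
    5  cagegggbcggfdggafdh$b  b
    6  cggfdggafdh$bcagegggb  b
    7  dggafdh$bcagegggbcggf  f
    8  dh$bcagegggbcggfdggaf  f
    9  egggbcggfdggafdh$bcag  g
   10  fdggafdh$bcagegggbcgg  g
   11  fdh$bcagegggbcggfdgga  a
   12  gafdh$bcagegggbcggfdg  g
   13  gbcggfdggafdh$bcagegg  g
   14  gegggbcggfdggafdh$bca  a
   15  gfdggafdh$bcagegggbcg  g
   16  ggafdh$bcagegggbcggfd  d
   17  ggbcggfdggafdh$bcageg  g
   18  ggfdggafdh$bcagegggbc  c
   19  gggbcggfdggafdh$bcage  e
   20  h$bcagegggbcggfdggafd  d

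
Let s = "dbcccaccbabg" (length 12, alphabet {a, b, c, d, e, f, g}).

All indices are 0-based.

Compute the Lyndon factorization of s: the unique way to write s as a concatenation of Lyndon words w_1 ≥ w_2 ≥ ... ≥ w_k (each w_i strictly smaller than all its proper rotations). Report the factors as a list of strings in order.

["d", "bccc", "accb", "abg"]

emit factor 1: 'd' (i=0, period=1)
emit factor 2: 'bccc' (i=1, period=4)
emit factor 3: 'accb' (i=5, period=4)
emit factor 4: 'abg' (i=9, period=3)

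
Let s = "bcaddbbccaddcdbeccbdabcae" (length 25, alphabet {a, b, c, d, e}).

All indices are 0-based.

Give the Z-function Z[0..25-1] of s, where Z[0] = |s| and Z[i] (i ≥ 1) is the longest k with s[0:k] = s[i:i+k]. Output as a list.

Z[0]=25
i=1: outside box; Z[1]=0
i=2: outside box; Z[2]=0
i=3: outside box; Z[3]=0
i=4: outside box; Z[4]=0
i=5: outside box; Z[5]=1 scan→box=[5,6)
i=6: outside box; Z[6]=2 scan→box=[6,8)
i=7: min(r-i=1, Z[1]=0)=0; Z[7]=0
i=8: outside box; Z[8]=0
i=9: outside box; Z[9]=0
i=10: outside box; Z[10]=0
i=11: outside box; Z[11]=0
i=12: outside box; Z[12]=0
i=13: outside box; Z[13]=0
i=14: outside box; Z[14]=1 scan→box=[14,15)
i=15: outside box; Z[15]=0
i=16: outside box; Z[16]=0
i=17: outside box; Z[17]=0
i=18: outside box; Z[18]=1 scan→box=[18,19)
i=19: outside box; Z[19]=0
i=20: outside box; Z[20]=0
i=21: outside box; Z[21]=3 scan→box=[21,24)
i=22: min(r-i=2, Z[1]=0)=0; Z[22]=0
i=23: min(r-i=1, Z[2]=0)=0; Z[23]=0
i=24: outside box; Z[24]=0

[25, 0, 0, 0, 0, 1, 2, 0, 0, 0, 0, 0, 0, 0, 1, 0, 0, 0, 1, 0, 0, 3, 0, 0, 0]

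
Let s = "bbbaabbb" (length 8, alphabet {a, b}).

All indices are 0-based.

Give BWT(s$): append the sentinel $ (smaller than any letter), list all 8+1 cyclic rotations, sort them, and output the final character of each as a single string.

rank  rotation   last
    0  $bbbaabbb  b
    1  aabbb$bbb  b
    2  abbb$bbba  a
    3  b$bbbaabb  b
    4  baabbb$bb  b
    5  bb$bbbaab  b
    6  bbaabbb$b  b
    7  bbb$bbbaa  a
    8  bbbaabbb$  $

bbabbbba$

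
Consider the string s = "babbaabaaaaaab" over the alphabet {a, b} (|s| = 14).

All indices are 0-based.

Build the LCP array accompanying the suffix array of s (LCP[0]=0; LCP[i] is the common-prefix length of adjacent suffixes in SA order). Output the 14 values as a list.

[0, 5, 4, 3, 2, 3, 1, 2, 2, 0, 1, 3, 2, 1]

rank→(start, suffix):
  0 → (7, 'aaaaaab')
  1 → (8, 'aaaaab')
  2 → (9, 'aaaab')
  3 → (10, 'aaab')
  4 → (11, 'aab')
  5 → (4, 'aabaaaaaab')
  6 → (12, 'ab')
  7 → (5, 'abaaaaaab')
  8 → (1, 'abbaabaaaaaab')
  9 → (13, 'b')
  10 → (6, 'baaaaaab')
  11 → (3, 'baabaaaaaab')
  12 → (0, 'babbaabaaaaaab')
  13 → (2, 'bbaabaaaaaab')

SA = [7, 8, 9, 10, 11, 4, 12, 5, 1, 13, 6, 3, 0, 2]
i: (SA[i-1],SA[i]) lcp shared
  1: (7,8) 5 'aaaaa'
  2: (8,9) 4 'aaaa'
  3: (9,10) 3 'aaa'
  4: (10,11) 2 'aa'
  5: (11,4) 3 'aab'
  6: (4,12) 1 'a'
  7: (12,5) 2 'ab'
  8: (5,1) 2 'ab'
  9: (1,13) 0 ''
  10: (13,6) 1 'b'
  11: (6,3) 3 'baa'
  12: (3,0) 2 'ba'
  13: (0,2) 1 'b'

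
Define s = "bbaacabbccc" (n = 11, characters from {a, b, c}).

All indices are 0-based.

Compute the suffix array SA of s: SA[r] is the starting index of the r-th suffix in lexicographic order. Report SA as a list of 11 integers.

rank | idx | suffix
   0 |   2 | aacabbccc
   1 |   5 | abbccc
   2 |   3 | acabbccc
   3 |   1 | baacabbccc
   4 |   0 | bbaacabbccc
   5 |   6 | bbccc
   6 |   7 | bccc
   7 |  10 | c
   8 |   4 | cabbccc
   9 |   9 | cc
  10 |   8 | ccc

[2, 5, 3, 1, 0, 6, 7, 10, 4, 9, 8]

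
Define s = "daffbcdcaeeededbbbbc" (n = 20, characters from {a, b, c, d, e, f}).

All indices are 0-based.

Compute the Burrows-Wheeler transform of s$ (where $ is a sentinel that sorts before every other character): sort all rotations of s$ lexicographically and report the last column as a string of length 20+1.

ccddbbbfbdb$ecedeeafa

rank  rotation               last
    0  $daffbcdcaeeededbbbbc  c
    1  aeeededbbbbc$daffbcdc  c
    2  affbcdcaeeededbbbbc$d  d
    3  bbbbc$daffbcdcaeeeded  d
    4  bbbc$daffbcdcaeeededb  b
    5  bbc$daffbcdcaeeededbb  b
    6  bc$daffbcdcaeeededbbb  b
    7  bcdcaeeededbbbbc$daff  f
    8  c$daffbcdcaeeededbbbb  b
    9  caeeededbbbbc$daffbcd  d
   10  cdcaeeededbbbbc$daffb  b
   11  daffbcdcaeeededbbbbc$  $
   12  dbbbbc$daffbcdcaeeede  e
   13  dcaeeededbbbbc$daffbc  c
   14  dedbbbbc$daffbcdcaeee  e
   15  edbbbbc$daffbcdcaeeed  d
   16  ededbbbbc$daffbcdcaee  e
   17  eededbbbbc$daffbcdcae  e
   18  eeededbbbbc$daffbcdca  a
   19  fbcdcaeeededbbbbc$daf  f
   20  ffbcdcaeeededbbbbc$da  a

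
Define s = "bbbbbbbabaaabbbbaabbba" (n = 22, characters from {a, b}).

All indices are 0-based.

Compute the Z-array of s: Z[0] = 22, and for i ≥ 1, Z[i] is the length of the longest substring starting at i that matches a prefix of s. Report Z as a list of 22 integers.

Z[0]=22
i=1: fresh scan; Z[1]=6 extend→box=[1,7)
i=2: min(r-i=5, Z[1]=6)=5; Z[2]=5
i=3: min(r-i=4, Z[2]=5)=4; Z[3]=4
i=4: min(r-i=3, Z[3]=4)=3; Z[4]=3
i=5: min(r-i=2, Z[4]=3)=2; Z[5]=2
i=6: min(r-i=1, Z[5]=2)=1; Z[6]=1
i=7: fresh scan; Z[7]=0
i=8: fresh scan; Z[8]=1 extend→box=[8,9)
i=9: fresh scan; Z[9]=0
i=10: fresh scan; Z[10]=0
i=11: fresh scan; Z[11]=0
i=12: fresh scan; Z[12]=4 extend→box=[12,16)
i=13: min(r-i=3, Z[1]=6)=3; Z[13]=3
i=14: min(r-i=2, Z[2]=5)=2; Z[14]=2
i=15: min(r-i=1, Z[3]=4)=1; Z[15]=1
i=16: fresh scan; Z[16]=0
i=17: fresh scan; Z[17]=0
i=18: fresh scan; Z[18]=3 extend→box=[18,21)
i=19: min(r-i=2, Z[1]=6)=2; Z[19]=2
i=20: min(r-i=1, Z[2]=5)=1; Z[20]=1
i=21: fresh scan; Z[21]=0

[22, 6, 5, 4, 3, 2, 1, 0, 1, 0, 0, 0, 4, 3, 2, 1, 0, 0, 3, 2, 1, 0]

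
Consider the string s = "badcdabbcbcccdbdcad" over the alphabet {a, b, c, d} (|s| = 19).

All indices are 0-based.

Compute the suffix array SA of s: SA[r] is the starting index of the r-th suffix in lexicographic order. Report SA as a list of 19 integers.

[5, 17, 1, 0, 6, 7, 9, 14, 16, 8, 10, 11, 3, 12, 18, 4, 13, 15, 2]

rank→(start, suffix):
  0 → (5, 'abbcbcccdbdcad')
  1 → (17, 'ad')
  2 → (1, 'adcdabbcbcccdbdcad')
  3 → (0, 'badcdabbcbcccdbdcad')
  4 → (6, 'bbcbcccdbdcad')
  5 → (7, 'bcbcccdbdcad')
  6 → (9, 'bcccdbdcad')
  7 → (14, 'bdcad')
  8 → (16, 'cad')
  9 → (8, 'cbcccdbdcad')
  10 → (10, 'cccdbdcad')
  11 → (11, 'ccdbdcad')
  12 → (3, 'cdabbcbcccdbdcad')
  13 → (12, 'cdbdcad')
  14 → (18, 'd')
  15 → (4, 'dabbcbcccdbdcad')
  16 → (13, 'dbdcad')
  17 → (15, 'dcad')
  18 → (2, 'dcdabbcbcccdbdcad')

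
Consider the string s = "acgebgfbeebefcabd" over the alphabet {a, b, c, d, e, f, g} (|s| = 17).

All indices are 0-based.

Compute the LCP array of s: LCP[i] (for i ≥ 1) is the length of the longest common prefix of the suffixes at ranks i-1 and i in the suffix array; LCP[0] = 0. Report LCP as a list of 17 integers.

sorted suffixes:
  #0 SA[0]=14  'abd'
  #1 SA[1]=0  'acgebgfbeebefcabd'
  #2 SA[2]=15  'bd'
  #3 SA[3]=7  'beebefcabd'
  #4 SA[4]=10  'befcabd'
  #5 SA[5]=4  'bgfbeebefcabd'
  #6 SA[6]=13  'cabd'
  #7 SA[7]=1  'cgebgfbeebefcabd'
  #8 SA[8]=16  'd'
  #9 SA[9]=9  'ebefcabd'
  #10 SA[10]=3  'ebgfbeebefcabd'
  #11 SA[11]=8  'eebefcabd'
  #12 SA[12]=11  'efcabd'
  #13 SA[13]=6  'fbeebefcabd'
  #14 SA[14]=12  'fcabd'
  #15 SA[15]=2  'gebgfbeebefcabd'
  #16 SA[16]=5  'gfbeebefcabd'

SA = [14, 0, 15, 7, 10, 4, 13, 1, 16, 9, 3, 8, 11, 6, 12, 2, 5]
rank  pair      lcp
   1  s[14:],s[0:]  1  'a'
   2  s[0:],s[15:]  0  ''
   3  s[15:],s[7:]  1  'b'
   4  s[7:],s[10:]  2  'be'
   5  s[10:],s[4:]  1  'b'
   6  s[4:],s[13:]  0  ''
   7  s[13:],s[1:]  1  'c'
   8  s[1:],s[16:]  0  ''
   9  s[16:],s[9:]  0  ''
  10  s[9:],s[3:]  2  'eb'
  11  s[3:],s[8:]  1  'e'
  12  s[8:],s[11:]  1  'e'
  13  s[11:],s[6:]  0  ''
  14  s[6:],s[12:]  1  'f'
  15  s[12:],s[2:]  0  ''
  16  s[2:],s[5:]  1  'g'

[0, 1, 0, 1, 2, 1, 0, 1, 0, 0, 2, 1, 1, 0, 1, 0, 1]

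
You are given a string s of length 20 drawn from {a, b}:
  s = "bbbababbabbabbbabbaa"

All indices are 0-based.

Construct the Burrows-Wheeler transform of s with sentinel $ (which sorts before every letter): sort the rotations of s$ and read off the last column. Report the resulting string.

aabbbbbbbbbabbabbaa$a

rank  rotation               last
    0  $bbbababbabbabbbabbaa  a
    1  a$bbbababbabbabbbabba  a
    2  aa$bbbababbabbabbbabb  b
    3  ababbabbabbbabbaa$bbb  b
    4  abbaa$bbbababbabbabbb  b
    5  abbabbabbbabbaa$bbbab  b
    6  abbabbbabbaa$bbbababb  b
    7  abbbabbaa$bbbababbabb  b
    8  baa$bbbababbabbabbbab  b
    9  bababbabbabbbabbaa$bb  b
   10  babbaa$bbbababbabbabb  b
   11  babbabbabbbabbaa$bbba  a
   12  babbabbbabbaa$bbbabab  b
   13  babbbabbaa$bbbababbab  b
   14  bbaa$bbbababbabbabbba  a
   15  bbababbabbabbbabbaa$b  b
   16  bbabbaa$bbbababbabbab  b
   17  bbabbabbbabbaa$bbbaba  a
   18  bbabbbabbaa$bbbababba  a
   19  bbbababbabbabbbabbaa$  $
   20  bbbabbaa$bbbababbabba  a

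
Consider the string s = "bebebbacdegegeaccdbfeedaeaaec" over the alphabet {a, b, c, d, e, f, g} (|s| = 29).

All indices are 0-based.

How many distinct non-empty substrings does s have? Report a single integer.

rank | idx | suffix
   0 |  25 | aaec
   1 |  14 | accdbfeedaeaaec
   2 |   6 | acdegegeaccdbfeedaeaaec
   3 |  23 | aeaaec
   4 |  26 | aec
   5 |   5 | bacdegegeaccdbfeedaeaaec
   6 |   4 | bbacdegegeaccdbfeedaeaaec
   7 |   2 | bebbacdegegeaccdbfeedaeaaec
   8 |   0 | bebebbacdegegeaccdbfeedaeaaec
   9 |  18 | bfeedaeaaec
  10 |  28 | c
  11 |  15 | ccdbfeedaeaaec
  12 |  16 | cdbfeedaeaaec
  13 |   7 | cdegegeaccdbfeedaeaaec
  14 |  22 | daeaaec
  15 |  17 | dbfeedaeaaec
  16 |   8 | degegeaccdbfeedaeaaec
  17 |  24 | eaaec
  18 |  13 | eaccdbfeedaeaaec
  19 |   3 | ebbacdegegeaccdbfeedaeaaec
  20 |   1 | ebebbacdegegeaccdbfeedaeaaec
  21 |  27 | ec
  22 |  21 | edaeaaec
  23 |  20 | eedaeaaec
  24 |  11 | egeaccdbfeedaeaaec
  25 |   9 | egegeaccdbfeedaeaaec
  26 |  19 | feedaeaaec
  27 |  12 | geaccdbfeedaeaaec
  28 |  10 | gegeaccdbfeedaeaaec

SA = [25, 14, 6, 23, 26, 5, 4, 2, 0, 18, 28, 15, 16, 7, 22, 17, 8, 24, 13, 3, 1, 27, 21, 20, 11, 9, 19, 12, 10]
[i] adj suffixes → lcp
  [1] 25/14 → 1 ('a')
  [2] 14/6 → 2 ('ac')
  [3] 6/23 → 1 ('a')
  [4] 23/26 → 2 ('ae')
  [5] 26/5 → 0 ('')
  [6] 5/4 → 1 ('b')
  [7] 4/2 → 1 ('b')
  [8] 2/0 → 3 ('beb')
  [9] 0/18 → 1 ('b')
  [10] 18/28 → 0 ('')
  [11] 28/15 → 1 ('c')
  [12] 15/16 → 1 ('c')
  [13] 16/7 → 2 ('cd')
  [14] 7/22 → 0 ('')
  [15] 22/17 → 1 ('d')
  [16] 17/8 → 1 ('d')
  [17] 8/24 → 0 ('')
  [18] 24/13 → 2 ('ea')
  [19] 13/3 → 1 ('e')
  [20] 3/1 → 2 ('eb')
  [21] 1/27 → 1 ('e')
  [22] 27/21 → 1 ('e')
  [23] 21/20 → 1 ('e')
  [24] 20/11 → 1 ('e')
  [25] 11/9 → 3 ('ege')
  [26] 9/19 → 0 ('')
  [27] 19/12 → 0 ('')
  [28] 12/10 → 2 ('ge')

n(n+1)/2 = 29·30/2 = 435
Σ LCP = 0 + 1 + 2 + 1 + 2 + 0 + 1 + 1 + 3 + 1 + 0 + 1 + 1 + 2 + 0 + 1 + 1 + 0 + 2 + 1 + 2 + 1 + 1 + 1 + 1 + 3 + 0 + 0 + 2 = 32
distinct = 435 − 32 = 403

403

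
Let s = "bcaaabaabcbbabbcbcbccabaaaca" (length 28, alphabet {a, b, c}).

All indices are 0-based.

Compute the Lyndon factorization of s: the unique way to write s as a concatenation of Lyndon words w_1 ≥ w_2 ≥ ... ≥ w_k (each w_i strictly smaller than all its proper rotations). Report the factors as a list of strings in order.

emit factor 1: 'bc' (i=0, period=2)
emit factor 2: 'aaabaabcbbabbcbcbccabaaac' (i=2, period=25)
emit factor 3: 'a' (i=27, period=1)

["bc", "aaabaabcbbabbcbcbccabaaac", "a"]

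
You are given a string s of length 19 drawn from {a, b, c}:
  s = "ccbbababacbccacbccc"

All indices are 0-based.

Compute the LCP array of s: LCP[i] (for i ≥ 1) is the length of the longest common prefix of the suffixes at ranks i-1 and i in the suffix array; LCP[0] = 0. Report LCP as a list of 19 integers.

[0, 3, 1, 5, 0, 4, 2, 1, 1, 3, 0, 1, 1, 2, 4, 1, 2, 2, 2]

sorted suffixes:
  #0 SA[0]=4  'ababacbccacbccc'
  #1 SA[1]=6  'abacbccacbccc'
  #2 SA[2]=8  'acbccacbccc'
  #3 SA[3]=13  'acbccc'
  #4 SA[4]=3  'bababacbccacbccc'
  #5 SA[5]=5  'babacbccacbccc'
  #6 SA[6]=7  'bacbccacbccc'
  #7 SA[7]=2  'bbababacbccacbccc'
  #8 SA[8]=10  'bccacbccc'
  #9 SA[9]=15  'bccc'
  #10 SA[10]=18  'c'
  #11 SA[11]=12  'cacbccc'
  #12 SA[12]=1  'cbbababacbccacbccc'
  #13 SA[13]=9  'cbccacbccc'
  #14 SA[14]=14  'cbccc'
  #15 SA[15]=17  'cc'
  #16 SA[16]=11  'ccacbccc'
  #17 SA[17]=0  'ccbbababacbccacbccc'
  #18 SA[18]=16  'ccc'

SA = [4, 6, 8, 13, 3, 5, 7, 2, 10, 15, 18, 12, 1, 9, 14, 17, 11, 0, 16]
rank  pair      lcp
   1  s[4:],s[6:]  3  'aba'
   2  s[6:],s[8:]  1  'a'
   3  s[8:],s[13:]  5  'acbcc'
   4  s[13:],s[3:]  0  ''
   5  s[3:],s[5:]  4  'baba'
   6  s[5:],s[7:]  2  'ba'
   7  s[7:],s[2:]  1  'b'
   8  s[2:],s[10:]  1  'b'
   9  s[10:],s[15:]  3  'bcc'
  10  s[15:],s[18:]  0  ''
  11  s[18:],s[12:]  1  'c'
  12  s[12:],s[1:]  1  'c'
  13  s[1:],s[9:]  2  'cb'
  14  s[9:],s[14:]  4  'cbcc'
  15  s[14:],s[17:]  1  'c'
  16  s[17:],s[11:]  2  'cc'
  17  s[11:],s[0:]  2  'cc'
  18  s[0:],s[16:]  2  'cc'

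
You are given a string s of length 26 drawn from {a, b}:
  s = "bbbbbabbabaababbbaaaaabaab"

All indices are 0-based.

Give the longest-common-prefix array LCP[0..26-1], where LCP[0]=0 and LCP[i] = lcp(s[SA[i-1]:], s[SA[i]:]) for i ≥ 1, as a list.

[0, 4, 3, 2, 3, 4, 1, 2, 5, 3, 2, 3, 0, 1, 3, 4, 2, 3, 4, 1, 3, 4, 2, 4, 3, 4]

rank→(start, suffix):
  0 → (17, 'aaaaabaab')
  1 → (18, 'aaaabaab')
  2 → (19, 'aaabaab')
  3 → (23, 'aab')
  4 → (20, 'aabaab')
  5 → (10, 'aababbbaaaaabaab')
  6 → (24, 'ab')
  7 → (21, 'abaab')
  8 → (8, 'abaababbbaaaaabaab')
  9 → (11, 'ababbbaaaaabaab')
  10 → (5, 'abbabaababbbaaaaabaab')
  11 → (13, 'abbbaaaaabaab')
  12 → (25, 'b')
  13 → (16, 'baaaaabaab')
  14 → (22, 'baab')
  15 → (9, 'baababbbaaaaabaab')
  16 → (7, 'babaababbbaaaaabaab')
  17 → (4, 'babbabaababbbaaaaabaab')
  18 → (12, 'babbbaaaaabaab')
  19 → (15, 'bbaaaaabaab')
  20 → (6, 'bbabaababbbaaaaabaab')
  21 → (3, 'bbabbabaababbbaaaaabaab')
  22 → (14, 'bbbaaaaabaab')
  23 → (2, 'bbbabbabaababbbaaaaabaab')
  24 → (1, 'bbbbabbabaababbbaaaaabaab')
  25 → (0, 'bbbbbabbabaababbbaaaaabaab')

SA = [17, 18, 19, 23, 20, 10, 24, 21, 8, 11, 5, 13, 25, 16, 22, 9, 7, 4, 12, 15, 6, 3, 14, 2, 1, 0]
rank  pair      lcp
   1  s[17:],s[18:]  4  'aaaa'
   2  s[18:],s[19:]  3  'aaa'
   3  s[19:],s[23:]  2  'aa'
   4  s[23:],s[20:]  3  'aab'
   5  s[20:],s[10:]  4  'aaba'
   6  s[10:],s[24:]  1  'a'
   7  s[24:],s[21:]  2  'ab'
   8  s[21:],s[8:]  5  'abaab'
   9  s[8:],s[11:]  3  'aba'
  10  s[11:],s[5:]  2  'ab'
  11  s[5:],s[13:]  3  'abb'
  12  s[13:],s[25:]  0  ''
  13  s[25:],s[16:]  1  'b'
  14  s[16:],s[22:]  3  'baa'
  15  s[22:],s[9:]  4  'baab'
  16  s[9:],s[7:]  2  'ba'
  17  s[7:],s[4:]  3  'bab'
  18  s[4:],s[12:]  4  'babb'
  19  s[12:],s[15:]  1  'b'
  20  s[15:],s[6:]  3  'bba'
  21  s[6:],s[3:]  4  'bbab'
  22  s[3:],s[14:]  2  'bb'
  23  s[14:],s[2:]  4  'bbba'
  24  s[2:],s[1:]  3  'bbb'
  25  s[1:],s[0:]  4  'bbbb'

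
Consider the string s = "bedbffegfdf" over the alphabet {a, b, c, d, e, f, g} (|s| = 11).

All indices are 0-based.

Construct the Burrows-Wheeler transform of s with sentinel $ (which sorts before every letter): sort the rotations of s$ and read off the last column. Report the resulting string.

f$defbfdgfbe

rank  rotation      last
    0  $bedbffegfdf  f
    1  bedbffegfdf$  $
    2  bffegfdf$bed  d
    3  dbffegfdf$be  e
    4  df$bedbffegf  f
    5  edbffegfdf$b  b
    6  egfdf$bedbff  f
    7  f$bedbffegfd  d
    8  fdf$bedbffeg  g
    9  fegfdf$bedbf  f
   10  ffegfdf$bedb  b
   11  gfdf$bedbffe  e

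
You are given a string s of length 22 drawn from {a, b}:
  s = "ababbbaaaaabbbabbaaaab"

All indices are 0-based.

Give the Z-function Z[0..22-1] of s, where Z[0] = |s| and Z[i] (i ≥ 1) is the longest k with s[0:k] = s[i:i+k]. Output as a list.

Z[0]=22
i=1: fresh scan; Z[1]=0
i=2: fresh scan; Z[2]=2 grow→box=[2,4)
i=3: min(r-i=1, Z[1]=0)=0; Z[3]=0
i=4: fresh scan; Z[4]=0
i=5: fresh scan; Z[5]=0
i=6: fresh scan; Z[6]=1 grow→box=[6,7)
i=7: fresh scan; Z[7]=1 grow→box=[7,8)
i=8: fresh scan; Z[8]=1 grow→box=[8,9)
i=9: fresh scan; Z[9]=1 grow→box=[9,10)
i=10: fresh scan; Z[10]=2 grow→box=[10,12)
i=11: min(r-i=1, Z[1]=0)=0; Z[11]=0
i=12: fresh scan; Z[12]=0
i=13: fresh scan; Z[13]=0
i=14: fresh scan; Z[14]=2 grow→box=[14,16)
i=15: min(r-i=1, Z[1]=0)=0; Z[15]=0
i=16: fresh scan; Z[16]=0
i=17: fresh scan; Z[17]=1 grow→box=[17,18)
i=18: fresh scan; Z[18]=1 grow→box=[18,19)
i=19: fresh scan; Z[19]=1 grow→box=[19,20)
i=20: fresh scan; Z[20]=2 grow→box=[20,22)
i=21: min(r-i=1, Z[1]=0)=0; Z[21]=0

[22, 0, 2, 0, 0, 0, 1, 1, 1, 1, 2, 0, 0, 0, 2, 0, 0, 1, 1, 1, 2, 0]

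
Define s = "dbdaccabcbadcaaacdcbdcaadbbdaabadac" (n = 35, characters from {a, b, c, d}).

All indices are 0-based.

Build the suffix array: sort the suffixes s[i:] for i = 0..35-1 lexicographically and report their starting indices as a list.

[13, 28, 14, 22, 29, 6, 33, 3, 15, 31, 23, 10, 30, 9, 25, 7, 26, 1, 19, 34, 12, 21, 5, 8, 18, 4, 16, 27, 32, 2, 24, 0, 11, 20, 17]

rank→(start, suffix):
  0 → (13, 'aaacdcbdcaadbbdaabadac')
  1 → (28, 'aabadac')
  2 → (14, 'aacdcbdcaadbbdaabadac')
  3 → (22, 'aadbbdaabadac')
  4 → (29, 'abadac')
  5 → (6, 'abcbadcaaacdcbdcaadbbdaabadac')
  6 → (33, 'ac')
  7 → (3, 'accabcbadcaaacdcbdcaadbbdaabadac')
  8 → (15, 'acdcbdcaadbbdaabadac')
  9 → (31, 'adac')
  10 → (23, 'adbbdaabadac')
  11 → (10, 'adcaaacdcbdcaadbbdaabadac')
  12 → (30, 'badac')
  13 → (9, 'badcaaacdcbdcaadbbdaabadac')
  14 → (25, 'bbdaabadac')
  15 → (7, 'bcbadcaaacdcbdcaadbbdaabadac')
  16 → (26, 'bdaabadac')
  17 → (1, 'bdaccabcbadcaaacdcbdcaadbbdaabadac')
  18 → (19, 'bdcaadbbdaabadac')
  19 → (34, 'c')
  20 → (12, 'caaacdcbdcaadbbdaabadac')
  21 → (21, 'caadbbdaabadac')
  22 → (5, 'cabcbadcaaacdcbdcaadbbdaabadac')
  23 → (8, 'cbadcaaacdcbdcaadbbdaabadac')
  24 → (18, 'cbdcaadbbdaabadac')
  25 → (4, 'ccabcbadcaaacdcbdcaadbbdaabadac')
  26 → (16, 'cdcbdcaadbbdaabadac')
  27 → (27, 'daabadac')
  28 → (32, 'dac')
  29 → (2, 'daccabcbadcaaacdcbdcaadbbdaabadac')
  30 → (24, 'dbbdaabadac')
  31 → (0, 'dbdaccabcbadcaaacdcbdcaadbbdaabadac')
  32 → (11, 'dcaaacdcbdcaadbbdaabadac')
  33 → (20, 'dcaadbbdaabadac')
  34 → (17, 'dcbdcaadbbdaabadac')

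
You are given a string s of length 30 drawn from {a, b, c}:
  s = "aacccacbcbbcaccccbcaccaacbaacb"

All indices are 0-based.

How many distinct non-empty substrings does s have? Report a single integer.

sorted suffixes:
  #0 SA[0]=26  'aacb'
  #1 SA[1]=22  'aacbaacb'
  #2 SA[2]=0  'aacccacbcbbcaccccbcaccaacbaacb'
  #3 SA[3]=27  'acb'
  #4 SA[4]=23  'acbaacb'
  #5 SA[5]=5  'acbcbbcaccccbcaccaacbaacb'
  #6 SA[6]=19  'accaacbaacb'
  #7 SA[7]=1  'acccacbcbbcaccccbcaccaacbaacb'
  #8 SA[8]=12  'accccbcaccaacbaacb'
  #9 SA[9]=29  'b'
  #10 SA[10]=25  'baacb'
  #11 SA[11]=9  'bbcaccccbcaccaacbaacb'
  #12 SA[12]=17  'bcaccaacbaacb'
  #13 SA[13]=10  'bcaccccbcaccaacbaacb'
  #14 SA[14]=7  'bcbbcaccccbcaccaacbaacb'
  #15 SA[15]=21  'caacbaacb'
  #16 SA[16]=4  'cacbcbbcaccccbcaccaacbaacb'
  #17 SA[17]=18  'caccaacbaacb'
  #18 SA[18]=11  'caccccbcaccaacbaacb'
  #19 SA[19]=28  'cb'
  #20 SA[20]=24  'cbaacb'
  #21 SA[21]=8  'cbbcaccccbcaccaacbaacb'
  #22 SA[22]=16  'cbcaccaacbaacb'
  #23 SA[23]=6  'cbcbbcaccccbcaccaacbaacb'
  #24 SA[24]=20  'ccaacbaacb'
  #25 SA[25]=3  'ccacbcbbcaccccbcaccaacbaacb'
  #26 SA[26]=15  'ccbcaccaacbaacb'
  #27 SA[27]=2  'cccacbcbbcaccccbcaccaacbaacb'
  #28 SA[28]=14  'cccbcaccaacbaacb'
  #29 SA[29]=13  'ccccbcaccaacbaacb'

SA = [26, 22, 0, 27, 23, 5, 19, 1, 12, 29, 25, 9, 17, 10, 7, 21, 4, 18, 11, 28, 24, 8, 16, 6, 20, 3, 15, 2, 14, 13]
i: (SA[i-1],SA[i]) lcp shared
  1: (26,22) 4 'aacb'
  2: (22,0) 3 'aac'
  3: (0,27) 1 'a'
  4: (27,23) 3 'acb'
  5: (23,5) 3 'acb'
  6: (5,19) 2 'ac'
  7: (19,1) 3 'acc'
  8: (1,12) 4 'accc'
  9: (12,29) 0 ''
  10: (29,25) 1 'b'
  11: (25,9) 1 'b'
  12: (9,17) 1 'b'
  13: (17,10) 5 'bcacc'
  14: (10,7) 2 'bc'
  15: (7,21) 0 ''
  16: (21,4) 2 'ca'
  17: (4,18) 3 'cac'
  18: (18,11) 4 'cacc'
  19: (11,28) 1 'c'
  20: (28,24) 2 'cb'
  21: (24,8) 2 'cb'
  22: (8,16) 2 'cb'
  23: (16,6) 3 'cbc'
  24: (6,20) 1 'c'
  25: (20,3) 3 'cca'
  26: (3,15) 2 'cc'
  27: (15,2) 2 'cc'
  28: (2,14) 3 'ccc'
  29: (14,13) 3 'ccc'

n(n+1)/2 = 30·31/2 = 465
Σ LCP = 0 + 4 + 3 + 1 + 3 + 3 + 2 + 3 + 4 + 0 + 1 + 1 + 1 + 5 + 2 + 0 + 2 + 3 + 4 + 1 + 2 + 2 + 2 + 3 + 1 + 3 + 2 + 2 + 3 + 3 = 66
distinct = 465 − 66 = 399

399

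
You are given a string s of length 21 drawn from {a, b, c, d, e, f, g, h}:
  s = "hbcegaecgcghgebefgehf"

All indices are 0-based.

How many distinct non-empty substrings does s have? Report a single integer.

215

rank | idx | suffix
   0 |   5 | aecgcghgebefgehf
   1 |   1 | bcegaecgcghgebefgehf
   2 |  14 | befgehf
   3 |   2 | cegaecgcghgebefgehf
   4 |   7 | cgcghgebefgehf
   5 |   9 | cghgebefgehf
   6 |  13 | ebefgehf
   7 |   6 | ecgcghgebefgehf
   8 |  15 | efgehf
   9 |   3 | egaecgcghgebefgehf
  10 |  18 | ehf
  11 |  20 | f
  12 |  16 | fgehf
  13 |   4 | gaecgcghgebefgehf
  14 |   8 | gcghgebefgehf
  15 |  12 | gebefgehf
  16 |  17 | gehf
  17 |  10 | ghgebefgehf
  18 |   0 | hbcegaecgcghgebefgehf
  19 |  19 | hf
  20 |  11 | hgebefgehf

SA = [5, 1, 14, 2, 7, 9, 13, 6, 15, 3, 18, 20, 16, 4, 8, 12, 17, 10, 0, 19, 11]
rank  pair      lcp
   1  s[5:],s[1:]  0  ''
   2  s[1:],s[14:]  1  'b'
   3  s[14:],s[2:]  0  ''
   4  s[2:],s[7:]  1  'c'
   5  s[7:],s[9:]  2  'cg'
   6  s[9:],s[13:]  0  ''
   7  s[13:],s[6:]  1  'e'
   8  s[6:],s[15:]  1  'e'
   9  s[15:],s[3:]  1  'e'
  10  s[3:],s[18:]  1  'e'
  11  s[18:],s[20:]  0  ''
  12  s[20:],s[16:]  1  'f'
  13  s[16:],s[4:]  0  ''
  14  s[4:],s[8:]  1  'g'
  15  s[8:],s[12:]  1  'g'
  16  s[12:],s[17:]  2  'ge'
  17  s[17:],s[10:]  1  'g'
  18  s[10:],s[0:]  0  ''
  19  s[0:],s[19:]  1  'h'
  20  s[19:],s[11:]  1  'h'

n(n+1)/2 = 21·22/2 = 231
Σ LCP = 0 + 0 + 1 + 0 + 1 + 2 + 0 + 1 + 1 + 1 + 1 + 0 + 1 + 0 + 1 + 1 + 2 + 1 + 0 + 1 + 1 = 16
distinct = 231 − 16 = 215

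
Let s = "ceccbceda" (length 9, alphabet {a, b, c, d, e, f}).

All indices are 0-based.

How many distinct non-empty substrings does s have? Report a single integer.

40

rank | idx | suffix
   0 |   8 | a
   1 |   4 | bceda
   2 |   3 | cbceda
   3 |   2 | ccbceda
   4 |   0 | ceccbceda
   5 |   5 | ceda
   6 |   7 | da
   7 |   1 | eccbceda
   8 |   6 | eda

SA = [8, 4, 3, 2, 0, 5, 7, 1, 6]
[i] adj suffixes → lcp
  [1] 8/4 → 0 ('')
  [2] 4/3 → 0 ('')
  [3] 3/2 → 1 ('c')
  [4] 2/0 → 1 ('c')
  [5] 0/5 → 2 ('ce')
  [6] 5/7 → 0 ('')
  [7] 7/1 → 0 ('')
  [8] 1/6 → 1 ('e')

n(n+1)/2 = 9·10/2 = 45
Σ LCP = 0 + 0 + 0 + 1 + 1 + 2 + 0 + 0 + 1 = 5
distinct = 45 − 5 = 40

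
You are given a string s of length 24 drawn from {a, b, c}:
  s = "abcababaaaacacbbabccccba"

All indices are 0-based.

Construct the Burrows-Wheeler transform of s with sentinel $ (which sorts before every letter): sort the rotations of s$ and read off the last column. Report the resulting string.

abbaabc$baccaabcaabacaccb

rank  rotation                   last
    0  $abcababaaaacacbbabccccba  a
    1  a$abcababaaaacacbbabccccb  b
    2  aaaacacbbabccccba$abcabab  b
    3  aaacacbbabccccba$abcababa  a
    4  aacacbbabccccba$abcababaa  a
    5  abaaaacacbbabccccba$abcab  b
    6  ababaaaacacbbabccccba$abc  c
    7  abcababaaaacacbbabccccba$  $
    8  abccccba$abcababaaaacacbb  b
    9  acacbbabccccba$abcababaaa  a
   10  acbbabccccba$abcababaaaac  c
   11  ba$abcababaaaacacbbabcccc  c
   12  baaaacacbbabccccba$abcaba  a
   13  babaaaacacbbabccccba$abca  a
   14  babccccba$abcababaaaacacb  b
   15  bbabccccba$abcababaaaacac  c
   16  bcababaaaacacbbabccccba$a  a
   17  bccccba$abcababaaaacacbba  a
   18  cababaaaacacbbabccccba$ab  b
   19  cacbbabccccba$abcababaaaa  a
   20  cba$abcababaaaacacbbabccc  c
   21  cbbabccccba$abcababaaaaca  a
   22  ccba$abcababaaaacacbbabcc  c
   23  cccba$abcababaaaacacbbabc  c
   24  ccccba$abcababaaaacacbbab  b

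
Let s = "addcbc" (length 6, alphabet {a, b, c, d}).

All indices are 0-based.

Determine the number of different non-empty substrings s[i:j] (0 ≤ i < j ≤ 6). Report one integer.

19

sorted suffixes:
  #0 SA[0]=0  'addcbc'
  #1 SA[1]=4  'bc'
  #2 SA[2]=5  'c'
  #3 SA[3]=3  'cbc'
  #4 SA[4]=2  'dcbc'
  #5 SA[5]=1  'ddcbc'

SA = [0, 4, 5, 3, 2, 1]
i: (SA[i-1],SA[i]) lcp shared
  1: (0,4) 0 ''
  2: (4,5) 0 ''
  3: (5,3) 1 'c'
  4: (3,2) 0 ''
  5: (2,1) 1 'd'

n(n+1)/2 = 6·7/2 = 21
Σ LCP = 0 + 0 + 0 + 1 + 0 + 1 = 2
distinct = 21 − 2 = 19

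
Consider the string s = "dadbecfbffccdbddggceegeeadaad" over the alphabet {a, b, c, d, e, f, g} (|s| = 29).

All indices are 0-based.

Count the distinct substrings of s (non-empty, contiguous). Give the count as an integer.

rank→(start, suffix):
  0 → (26, 'aad')
  1 → (27, 'ad')
  2 → (24, 'adaad')
  3 → (1, 'adbecfbffccdbddggceegeeadaad')
  4 → (13, 'bddggceegeeadaad')
  5 → (3, 'becfbffccdbddggceegeeadaad')
  6 → (7, 'bffccdbddggceegeeadaad')
  7 → (10, 'ccdbddggceegeeadaad')
  8 → (11, 'cdbddggceegeeadaad')
  9 → (18, 'ceegeeadaad')
  10 → (5, 'cfbffccdbddggceegeeadaad')
  11 → (28, 'd')
  12 → (25, 'daad')
  13 → (0, 'dadbecfbffccdbddggceegeeadaad')
  14 → (12, 'dbddggceegeeadaad')
  15 → (2, 'dbecfbffccdbddggceegeeadaad')
  16 → (14, 'ddggceegeeadaad')
  17 → (15, 'dggceegeeadaad')
  18 → (23, 'eadaad')
  19 → (4, 'ecfbffccdbddggceegeeadaad')
  20 → (22, 'eeadaad')
  21 → (19, 'eegeeadaad')
  22 → (20, 'egeeadaad')
  23 → (6, 'fbffccdbddggceegeeadaad')
  24 → (9, 'fccdbddggceegeeadaad')
  25 → (8, 'ffccdbddggceegeeadaad')
  26 → (17, 'gceegeeadaad')
  27 → (21, 'geeadaad')
  28 → (16, 'ggceegeeadaad')

SA = [26, 27, 24, 1, 13, 3, 7, 10, 11, 18, 5, 28, 25, 0, 12, 2, 14, 15, 23, 4, 22, 19, 20, 6, 9, 8, 17, 21, 16]
i: (SA[i-1],SA[i]) lcp shared
  1: (26,27) 1 'a'
  2: (27,24) 2 'ad'
  3: (24,1) 2 'ad'
  4: (1,13) 0 ''
  5: (13,3) 1 'b'
  6: (3,7) 1 'b'
  7: (7,10) 0 ''
  8: (10,11) 1 'c'
  9: (11,18) 1 'c'
  10: (18,5) 1 'c'
  11: (5,28) 0 ''
  12: (28,25) 1 'd'
  13: (25,0) 2 'da'
  14: (0,12) 1 'd'
  15: (12,2) 2 'db'
  16: (2,14) 1 'd'
  17: (14,15) 1 'd'
  18: (15,23) 0 ''
  19: (23,4) 1 'e'
  20: (4,22) 1 'e'
  21: (22,19) 2 'ee'
  22: (19,20) 1 'e'
  23: (20,6) 0 ''
  24: (6,9) 1 'f'
  25: (9,8) 1 'f'
  26: (8,17) 0 ''
  27: (17,21) 1 'g'
  28: (21,16) 1 'g'

n(n+1)/2 = 29·30/2 = 435
Σ LCP = 0 + 1 + 2 + 2 + 0 + 1 + 1 + 0 + 1 + 1 + 1 + 0 + 1 + 2 + 1 + 2 + 1 + 1 + 0 + 1 + 1 + 2 + 1 + 0 + 1 + 1 + 0 + 1 + 1 = 27
distinct = 435 − 27 = 408

408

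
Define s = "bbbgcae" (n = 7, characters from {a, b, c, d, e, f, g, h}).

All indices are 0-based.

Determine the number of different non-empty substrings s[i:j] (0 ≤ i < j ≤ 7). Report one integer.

25

rank | idx | suffix
   0 |   5 | ae
   1 |   0 | bbbgcae
   2 |   1 | bbgcae
   3 |   2 | bgcae
   4 |   4 | cae
   5 |   6 | e
   6 |   3 | gcae

SA = [5, 0, 1, 2, 4, 6, 3]
[i] adj suffixes → lcp
  [1] 5/0 → 0 ('')
  [2] 0/1 → 2 ('bb')
  [3] 1/2 → 1 ('b')
  [4] 2/4 → 0 ('')
  [5] 4/6 → 0 ('')
  [6] 6/3 → 0 ('')

n(n+1)/2 = 7·8/2 = 28
Σ LCP = 0 + 0 + 2 + 1 + 0 + 0 + 0 = 3
distinct = 28 − 3 = 25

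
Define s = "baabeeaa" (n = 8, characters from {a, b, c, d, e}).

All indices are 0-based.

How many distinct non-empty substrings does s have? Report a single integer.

30

rank→(start, suffix):
  0 → (7, 'a')
  1 → (6, 'aa')
  2 → (1, 'aabeeaa')
  3 → (2, 'abeeaa')
  4 → (0, 'baabeeaa')
  5 → (3, 'beeaa')
  6 → (5, 'eaa')
  7 → (4, 'eeaa')

SA = [7, 6, 1, 2, 0, 3, 5, 4]
[i] adj suffixes → lcp
  [1] 7/6 → 1 ('a')
  [2] 6/1 → 2 ('aa')
  [3] 1/2 → 1 ('a')
  [4] 2/0 → 0 ('')
  [5] 0/3 → 1 ('b')
  [6] 3/5 → 0 ('')
  [7] 5/4 → 1 ('e')

n(n+1)/2 = 8·9/2 = 36
Σ LCP = 0 + 1 + 2 + 1 + 0 + 1 + 0 + 1 = 6
distinct = 36 − 6 = 30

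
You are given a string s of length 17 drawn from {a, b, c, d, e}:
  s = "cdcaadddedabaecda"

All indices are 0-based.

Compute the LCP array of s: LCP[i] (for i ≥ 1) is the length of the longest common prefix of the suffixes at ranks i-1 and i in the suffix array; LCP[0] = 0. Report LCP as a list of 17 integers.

rank | idx | suffix
   0 |  16 | a
   1 |   3 | aadddedabaecda
   2 |  10 | abaecda
   3 |   4 | adddedabaecda
   4 |  12 | aecda
   5 |  11 | baecda
   6 |   2 | caadddedabaecda
   7 |  14 | cda
   8 |   0 | cdcaadddedabaecda
   9 |  15 | da
  10 |   9 | dabaecda
  11 |   1 | dcaadddedabaecda
  12 |   5 | dddedabaecda
  13 |   6 | ddedabaecda
  14 |   7 | dedabaecda
  15 |  13 | ecda
  16 |   8 | edabaecda

SA = [16, 3, 10, 4, 12, 11, 2, 14, 0, 15, 9, 1, 5, 6, 7, 13, 8]
i: (SA[i-1],SA[i]) lcp shared
  1: (16,3) 1 'a'
  2: (3,10) 1 'a'
  3: (10,4) 1 'a'
  4: (4,12) 1 'a'
  5: (12,11) 0 ''
  6: (11,2) 0 ''
  7: (2,14) 1 'c'
  8: (14,0) 2 'cd'
  9: (0,15) 0 ''
  10: (15,9) 2 'da'
  11: (9,1) 1 'd'
  12: (1,5) 1 'd'
  13: (5,6) 2 'dd'
  14: (6,7) 1 'd'
  15: (7,13) 0 ''
  16: (13,8) 1 'e'

[0, 1, 1, 1, 1, 0, 0, 1, 2, 0, 2, 1, 1, 2, 1, 0, 1]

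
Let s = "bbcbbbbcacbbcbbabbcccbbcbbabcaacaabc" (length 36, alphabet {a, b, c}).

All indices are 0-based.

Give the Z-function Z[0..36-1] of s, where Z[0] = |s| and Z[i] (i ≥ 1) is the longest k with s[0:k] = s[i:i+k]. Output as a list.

[36, 1, 0, 2, 2, 3, 1, 0, 0, 0, 5, 1, 0, 2, 1, 0, 3, 1, 0, 0, 0, 5, 1, 0, 2, 1, 0, 1, 0, 0, 0, 0, 0, 0, 1, 0]

Z[0]=36
i=1: outside box; Z[1]=1 grow→box=[1,2)
i=2: outside box; Z[2]=0
i=3: outside box; Z[3]=2 grow→box=[3,5)
i=4: min(r-i=1, Z[1]=1)=1; Z[4]=2 grow→box=[4,6)
i=5: min(r-i=1, Z[1]=1)=1; Z[5]=3 grow→box=[5,8)
i=6: min(r-i=2, Z[1]=1)=1; Z[6]=1
i=7: min(r-i=1, Z[2]=0)=0; Z[7]=0
i=8: outside box; Z[8]=0
i=9: outside box; Z[9]=0
i=10: outside box; Z[10]=5 grow→box=[10,15)
i=11: min(r-i=4, Z[1]=1)=1; Z[11]=1
i=12: min(r-i=3, Z[2]=0)=0; Z[12]=0
i=13: min(r-i=2, Z[3]=2)=2; Z[13]=2
i=14: min(r-i=1, Z[4]=2)=1; Z[14]=1
i=15: outside box; Z[15]=0
i=16: outside box; Z[16]=3 grow→box=[16,19)
i=17: min(r-i=2, Z[1]=1)=1; Z[17]=1
i=18: min(r-i=1, Z[2]=0)=0; Z[18]=0
i=19: outside box; Z[19]=0
i=20: outside box; Z[20]=0
i=21: outside box; Z[21]=5 grow→box=[21,26)
i=22: min(r-i=4, Z[1]=1)=1; Z[22]=1
i=23: min(r-i=3, Z[2]=0)=0; Z[23]=0
i=24: min(r-i=2, Z[3]=2)=2; Z[24]=2
i=25: min(r-i=1, Z[4]=2)=1; Z[25]=1
i=26: outside box; Z[26]=0
i=27: outside box; Z[27]=1 grow→box=[27,28)
i=28: outside box; Z[28]=0
i=29: outside box; Z[29]=0
i=30: outside box; Z[30]=0
i=31: outside box; Z[31]=0
i=32: outside box; Z[32]=0
i=33: outside box; Z[33]=0
i=34: outside box; Z[34]=1 grow→box=[34,35)
i=35: outside box; Z[35]=0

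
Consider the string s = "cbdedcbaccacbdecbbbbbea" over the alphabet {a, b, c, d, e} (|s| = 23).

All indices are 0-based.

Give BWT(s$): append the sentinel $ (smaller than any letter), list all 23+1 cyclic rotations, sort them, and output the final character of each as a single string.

rank  rotation                  last
    0  $cbdedcbaccacbdecbbbbbea  a
    1  a$cbdedcbaccacbdecbbbbbe  e
    2  acbdecbbbbbea$cbdedcbacc  c
    3  accacbdecbbbbbea$cbdedcb  b
    4  baccacbdecbbbbbea$cbdedc  c
    5  bbbbbea$cbdedcbaccacbdec  c
    6  bbbbea$cbdedcbaccacbdecb  b
    7  bbbea$cbdedcbaccacbdecbb  b
    8  bbea$cbdedcbaccacbdecbbb  b
    9  bdecbbbbbea$cbdedcbaccac  c
   10  bdedcbaccacbdecbbbbbea$c  c
   11  bea$cbdedcbaccacbdecbbbb  b
   12  cacbdecbbbbbea$cbdedcbac  c
   13  cbaccacbdecbbbbbea$cbded  d
   14  cbbbbbea$cbdedcbaccacbde  e
   15  cbdecbbbbbea$cbdedcbacca  a
   16  cbdedcbaccacbdecbbbbbea$  $
   17  ccacbdecbbbbbea$cbdedcba  a
   18  dcbaccacbdecbbbbbea$cbde  e
   19  decbbbbbea$cbdedcbaccacb  b
   20  dedcbaccacbdecbbbbbea$cb  b
   21  ea$cbdedcbaccacbdecbbbbb  b
   22  ecbbbbbea$cbdedcbaccacbd  d
   23  edcbaccacbdecbbbbbea$cbd  d

aecbccbbbccbcdea$aebbbdd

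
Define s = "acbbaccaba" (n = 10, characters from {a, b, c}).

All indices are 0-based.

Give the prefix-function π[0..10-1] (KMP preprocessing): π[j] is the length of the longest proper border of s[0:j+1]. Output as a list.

[0, 0, 0, 0, 1, 2, 0, 1, 0, 1]

π[0] = 0
j=1 s[j]='c': π[1]=0 (border '')
j=2 s[j]='b': π[2]=0 (border '')
j=3 s[j]='b': π[3]=0 (border '')
j=4 s[j]='a': π[4]=1 (border 'a')
j=5 s[j]='c': π[5]=2 (border 'ac')
j=6 s[j]='c': k: 2→0; π[6]=0 (border '')
j=7 s[j]='a': π[7]=1 (border 'a')
j=8 s[j]='b': k: 1→0; π[8]=0 (border '')
j=9 s[j]='a': π[9]=1 (border 'a')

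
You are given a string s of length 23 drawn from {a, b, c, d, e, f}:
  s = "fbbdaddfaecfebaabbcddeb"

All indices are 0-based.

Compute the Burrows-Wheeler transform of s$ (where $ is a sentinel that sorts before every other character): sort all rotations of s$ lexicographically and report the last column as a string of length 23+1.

bbadfeeafbbbebcadddfad$c

rank  rotation                  last
    0  $fbbdaddfaecfebaabbcddeb  b
    1  aabbcddeb$fbbdaddfaecfeb  b
    2  abbcddeb$fbbdaddfaecfeba  a
    3  addfaecfebaabbcddeb$fbbd  d
    4  aecfebaabbcddeb$fbbdaddf  f
    5  b$fbbdaddfaecfebaabbcdde  e
    6  baabbcddeb$fbbdaddfaecfe  e
    7  bbcddeb$fbbdaddfaecfebaa  a
    8  bbdaddfaecfebaabbcddeb$f  f
    9  bcddeb$fbbdaddfaecfebaab  b
   10  bdaddfaecfebaabbcddeb$fb  b
   11  cddeb$fbbdaddfaecfebaabb  b
   12  cfebaabbcddeb$fbbdaddfae  e
   13  daddfaecfebaabbcddeb$fbb  b
   14  ddeb$fbbdaddfaecfebaabbc  c
   15  ddfaecfebaabbcddeb$fbbda  a
   16  deb$fbbdaddfaecfebaabbcd  d
   17  dfaecfebaabbcddeb$fbbdad  d
   18  eb$fbbdaddfaecfebaabbcdd  d
   19  ebaabbcddeb$fbbdaddfaecf  f
   20  ecfebaabbcddeb$fbbdaddfa  a
   21  faecfebaabbcddeb$fbbdadd  d
   22  fbbdaddfaecfebaabbcddeb$  $
   23  febaabbcddeb$fbbdaddfaec  c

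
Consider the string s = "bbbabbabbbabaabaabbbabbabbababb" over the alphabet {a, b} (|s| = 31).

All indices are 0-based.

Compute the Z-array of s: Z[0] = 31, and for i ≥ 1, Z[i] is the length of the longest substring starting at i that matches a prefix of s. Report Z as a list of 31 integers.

[31, 2, 1, 0, 2, 1, 0, 5, 2, 1, 0, 1, 0, 0, 1, 0, 0, 9, 2, 1, 0, 2, 1, 0, 2, 1, 0, 1, 0, 2, 1]

Z[0]=31
i=1: i≥r, start 0; Z[1]=2 scan→box=[1,3)
i=2: min(r-i=1, Z[1]=2)=1; Z[2]=1
i=3: i≥r, start 0; Z[3]=0
i=4: i≥r, start 0; Z[4]=2 scan→box=[4,6)
i=5: min(r-i=1, Z[1]=2)=1; Z[5]=1
i=6: i≥r, start 0; Z[6]=0
i=7: i≥r, start 0; Z[7]=5 scan→box=[7,12)
i=8: min(r-i=4, Z[1]=2)=2; Z[8]=2
i=9: min(r-i=3, Z[2]=1)=1; Z[9]=1
i=10: min(r-i=2, Z[3]=0)=0; Z[10]=0
i=11: min(r-i=1, Z[4]=2)=1; Z[11]=1
i=12: i≥r, start 0; Z[12]=0
i=13: i≥r, start 0; Z[13]=0
i=14: i≥r, start 0; Z[14]=1 scan→box=[14,15)
i=15: i≥r, start 0; Z[15]=0
i=16: i≥r, start 0; Z[16]=0
i=17: i≥r, start 0; Z[17]=9 scan→box=[17,26)
i=18: min(r-i=8, Z[1]=2)=2; Z[18]=2
i=19: min(r-i=7, Z[2]=1)=1; Z[19]=1
i=20: min(r-i=6, Z[3]=0)=0; Z[20]=0
i=21: min(r-i=5, Z[4]=2)=2; Z[21]=2
i=22: min(r-i=4, Z[5]=1)=1; Z[22]=1
i=23: min(r-i=3, Z[6]=0)=0; Z[23]=0
i=24: min(r-i=2, Z[7]=5)=2; Z[24]=2
i=25: min(r-i=1, Z[8]=2)=1; Z[25]=1
i=26: i≥r, start 0; Z[26]=0
i=27: i≥r, start 0; Z[27]=1 scan→box=[27,28)
i=28: i≥r, start 0; Z[28]=0
i=29: i≥r, start 0; Z[29]=2 scan→box=[29,31)
i=30: min(r-i=1, Z[1]=2)=1; Z[30]=1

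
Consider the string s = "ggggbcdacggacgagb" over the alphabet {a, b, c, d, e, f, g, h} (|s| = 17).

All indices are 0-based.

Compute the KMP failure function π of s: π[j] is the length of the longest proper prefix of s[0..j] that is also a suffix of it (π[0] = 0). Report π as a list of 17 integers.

[0, 1, 2, 3, 0, 0, 0, 0, 0, 1, 2, 0, 0, 1, 0, 1, 0]

π[0] = 0
j=1 s[j]='g': π[1]=1 (border 'g')
j=2 s[j]='g': π[2]=2 (border 'gg')
j=3 s[j]='g': π[3]=3 (border 'ggg')
j=4 s[j]='b': k: 3→2→1→0; π[4]=0 (border '')
j=5 s[j]='c': π[5]=0 (border '')
j=6 s[j]='d': π[6]=0 (border '')
j=7 s[j]='a': π[7]=0 (border '')
j=8 s[j]='c': π[8]=0 (border '')
j=9 s[j]='g': π[9]=1 (border 'g')
j=10 s[j]='g': π[10]=2 (border 'gg')
j=11 s[j]='a': k: 2→1→0; π[11]=0 (border '')
j=12 s[j]='c': π[12]=0 (border '')
j=13 s[j]='g': π[13]=1 (border 'g')
j=14 s[j]='a': k: 1→0; π[14]=0 (border '')
j=15 s[j]='g': π[15]=1 (border 'g')
j=16 s[j]='b': k: 1→0; π[16]=0 (border '')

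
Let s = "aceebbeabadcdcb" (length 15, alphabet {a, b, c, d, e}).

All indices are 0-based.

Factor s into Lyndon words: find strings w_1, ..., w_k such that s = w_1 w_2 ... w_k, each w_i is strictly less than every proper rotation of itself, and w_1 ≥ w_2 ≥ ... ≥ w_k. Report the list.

emit factor 1: 'aceebbe' (i=0, period=7)
emit factor 2: 'abadcdcb' (i=7, period=8)

["aceebbe", "abadcdcb"]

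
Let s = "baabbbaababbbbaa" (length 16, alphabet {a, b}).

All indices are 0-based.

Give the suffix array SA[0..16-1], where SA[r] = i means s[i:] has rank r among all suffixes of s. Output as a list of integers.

sorted suffixes:
  #0 SA[0]=15  'a'
  #1 SA[1]=14  'aa'
  #2 SA[2]=6  'aababbbbaa'
  #3 SA[3]=1  'aabbbaababbbbaa'
  #4 SA[4]=7  'ababbbbaa'
  #5 SA[5]=2  'abbbaababbbbaa'
  #6 SA[6]=9  'abbbbaa'
  #7 SA[7]=13  'baa'
  #8 SA[8]=5  'baababbbbaa'
  #9 SA[9]=0  'baabbbaababbbbaa'
  #10 SA[10]=8  'babbbbaa'
  #11 SA[11]=12  'bbaa'
  #12 SA[12]=4  'bbaababbbbaa'
  #13 SA[13]=11  'bbbaa'
  #14 SA[14]=3  'bbbaababbbbaa'
  #15 SA[15]=10  'bbbbaa'

[15, 14, 6, 1, 7, 2, 9, 13, 5, 0, 8, 12, 4, 11, 3, 10]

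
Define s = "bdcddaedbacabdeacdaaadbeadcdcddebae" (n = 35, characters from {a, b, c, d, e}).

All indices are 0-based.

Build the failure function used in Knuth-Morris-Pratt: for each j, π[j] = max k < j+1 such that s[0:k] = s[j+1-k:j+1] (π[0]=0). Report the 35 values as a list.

[0, 0, 0, 0, 0, 0, 0, 0, 1, 0, 0, 0, 1, 2, 0, 0, 0, 0, 0, 0, 0, 0, 1, 0, 0, 0, 0, 0, 0, 0, 0, 0, 1, 0, 0]

π[0] = 0
j=1 s[j]='d': π[1]=0 (border '')
j=2 s[j]='c': π[2]=0 (border '')
j=3 s[j]='d': π[3]=0 (border '')
j=4 s[j]='d': π[4]=0 (border '')
j=5 s[j]='a': π[5]=0 (border '')
j=6 s[j]='e': π[6]=0 (border '')
j=7 s[j]='d': π[7]=0 (border '')
j=8 s[j]='b': π[8]=1 (border 'b')
j=9 s[j]='a': k: 1→0; π[9]=0 (border '')
j=10 s[j]='c': π[10]=0 (border '')
j=11 s[j]='a': π[11]=0 (border '')
j=12 s[j]='b': π[12]=1 (border 'b')
j=13 s[j]='d': π[13]=2 (border 'bd')
j=14 s[j]='e': k: 2→0; π[14]=0 (border '')
j=15 s[j]='a': π[15]=0 (border '')
j=16 s[j]='c': π[16]=0 (border '')
j=17 s[j]='d': π[17]=0 (border '')
j=18 s[j]='a': π[18]=0 (border '')
j=19 s[j]='a': π[19]=0 (border '')
j=20 s[j]='a': π[20]=0 (border '')
j=21 s[j]='d': π[21]=0 (border '')
j=22 s[j]='b': π[22]=1 (border 'b')
j=23 s[j]='e': k: 1→0; π[23]=0 (border '')
j=24 s[j]='a': π[24]=0 (border '')
j=25 s[j]='d': π[25]=0 (border '')
j=26 s[j]='c': π[26]=0 (border '')
j=27 s[j]='d': π[27]=0 (border '')
j=28 s[j]='c': π[28]=0 (border '')
j=29 s[j]='d': π[29]=0 (border '')
j=30 s[j]='d': π[30]=0 (border '')
j=31 s[j]='e': π[31]=0 (border '')
j=32 s[j]='b': π[32]=1 (border 'b')
j=33 s[j]='a': k: 1→0; π[33]=0 (border '')
j=34 s[j]='e': π[34]=0 (border '')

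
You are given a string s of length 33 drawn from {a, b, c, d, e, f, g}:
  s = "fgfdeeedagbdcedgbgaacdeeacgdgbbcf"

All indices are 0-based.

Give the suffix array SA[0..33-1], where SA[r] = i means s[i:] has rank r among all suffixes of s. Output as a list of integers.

[18, 19, 24, 8, 29, 30, 10, 16, 20, 12, 31, 25, 7, 11, 21, 3, 27, 14, 23, 6, 13, 22, 5, 4, 32, 2, 0, 17, 28, 9, 15, 26, 1]

rank→(start, suffix):
  0 → (18, 'aacdeeacgdgbbcf')
  1 → (19, 'acdeeacgdgbbcf')
  2 → (24, 'acgdgbbcf')
  3 → (8, 'agbdcedgbgaacdeeacgdgbbcf')
  4 → (29, 'bbcf')
  5 → (30, 'bcf')
  6 → (10, 'bdcedgbgaacdeeacgdgbbcf')
  7 → (16, 'bgaacdeeacgdgbbcf')
  8 → (20, 'cdeeacgdgbbcf')
  9 → (12, 'cedgbgaacdeeacgdgbbcf')
  10 → (31, 'cf')
  11 → (25, 'cgdgbbcf')
  12 → (7, 'dagbdcedgbgaacdeeacgdgbbcf')
  13 → (11, 'dcedgbgaacdeeacgdgbbcf')
  14 → (21, 'deeacgdgbbcf')
  15 → (3, 'deeedagbdcedgbgaacdeeacgdgbbcf')
  16 → (27, 'dgbbcf')
  17 → (14, 'dgbgaacdeeacgdgbbcf')
  18 → (23, 'eacgdgbbcf')
  19 → (6, 'edagbdcedgbgaacdeeacgdgbbcf')
  20 → (13, 'edgbgaacdeeacgdgbbcf')
  21 → (22, 'eeacgdgbbcf')
  22 → (5, 'eedagbdcedgbgaacdeeacgdgbbcf')
  23 → (4, 'eeedagbdcedgbgaacdeeacgdgbbcf')
  24 → (32, 'f')
  25 → (2, 'fdeeedagbdcedgbgaacdeeacgdgbbcf')
  26 → (0, 'fgfdeeedagbdcedgbgaacdeeacgdgbbcf')
  27 → (17, 'gaacdeeacgdgbbcf')
  28 → (28, 'gbbcf')
  29 → (9, 'gbdcedgbgaacdeeacgdgbbcf')
  30 → (15, 'gbgaacdeeacgdgbbcf')
  31 → (26, 'gdgbbcf')
  32 → (1, 'gfdeeedagbdcedgbgaacdeeacgdgbbcf')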